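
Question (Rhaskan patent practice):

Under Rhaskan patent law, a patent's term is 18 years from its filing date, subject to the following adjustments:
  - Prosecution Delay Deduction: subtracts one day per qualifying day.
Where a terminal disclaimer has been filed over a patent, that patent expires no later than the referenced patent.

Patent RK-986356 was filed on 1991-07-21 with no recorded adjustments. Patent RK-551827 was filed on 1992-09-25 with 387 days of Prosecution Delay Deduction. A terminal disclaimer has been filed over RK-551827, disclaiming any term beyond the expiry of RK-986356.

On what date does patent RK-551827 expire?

Natural term of RK-551827:
  Base: filing + 18 years → 25 September 2010.
  Prosecution Delay Deduction: −387 days → 3 September 2009.
Expiry of referenced patent RK-986356:
  Base: filing + 18 years → 21 July 2009.
Terminal disclaimer: RK-551827 expires on the earlier of 3 September 2009 and 21 July 2009.

July 21, 2009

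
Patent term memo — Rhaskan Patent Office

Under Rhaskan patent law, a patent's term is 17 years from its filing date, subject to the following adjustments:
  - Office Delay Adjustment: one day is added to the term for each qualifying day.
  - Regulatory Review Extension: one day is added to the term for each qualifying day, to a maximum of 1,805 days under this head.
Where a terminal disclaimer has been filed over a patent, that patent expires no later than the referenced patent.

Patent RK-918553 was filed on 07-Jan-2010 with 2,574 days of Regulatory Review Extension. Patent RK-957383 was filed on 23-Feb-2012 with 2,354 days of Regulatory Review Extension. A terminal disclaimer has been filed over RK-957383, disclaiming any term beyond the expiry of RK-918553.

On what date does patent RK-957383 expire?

Natural term of RK-957383:
  Base: filing + 17 years → 23 February 2029.
  Regulatory Review Extension: 2354 days claimed exceeds the 1805-day cap, so +1805 days → 2 February 2034.
Expiry of referenced patent RK-918553:
  Base: filing + 17 years → 7 January 2027.
  Regulatory Review Extension: 2574 days claimed exceeds the 1805-day cap, so +1805 days → 17 December 2031.
Terminal disclaimer: RK-957383 expires on the earlier of 2 February 2034 and 17 December 2031.

December 17, 2031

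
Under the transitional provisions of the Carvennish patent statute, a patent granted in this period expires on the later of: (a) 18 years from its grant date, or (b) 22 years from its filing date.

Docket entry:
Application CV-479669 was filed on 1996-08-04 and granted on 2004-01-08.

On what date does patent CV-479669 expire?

(a) grant + 18 years → 8 January 2022.
(b) filing + 22 years → 4 August 2018.
Later of the two: 8 January 2022.

January 8, 2022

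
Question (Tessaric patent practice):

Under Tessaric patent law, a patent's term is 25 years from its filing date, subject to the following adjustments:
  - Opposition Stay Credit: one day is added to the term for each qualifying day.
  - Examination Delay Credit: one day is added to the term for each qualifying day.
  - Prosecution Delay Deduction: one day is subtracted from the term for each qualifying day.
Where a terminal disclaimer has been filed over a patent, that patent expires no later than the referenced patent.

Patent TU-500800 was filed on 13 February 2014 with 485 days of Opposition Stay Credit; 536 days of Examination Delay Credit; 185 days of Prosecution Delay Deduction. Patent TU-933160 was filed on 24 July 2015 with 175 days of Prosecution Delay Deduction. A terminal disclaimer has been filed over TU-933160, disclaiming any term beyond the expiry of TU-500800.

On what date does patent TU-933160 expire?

Natural term of TU-933160:
  Base: filing + 25 years → 24 July 2040.
  Prosecution Delay Deduction: −175 days → 31 January 2040.
Expiry of referenced patent TU-500800:
  Base: filing + 25 years → 13 February 2039.
  Opposition Stay Credit: +485 days → 12 June 2040.
  Examination Delay Credit: +536 days → 30 November 2041.
  Prosecution Delay Deduction: −185 days → 29 May 2041.
Terminal disclaimer: TU-933160 expires on the earlier of 31 January 2040 and 29 May 2041.

January 31, 2040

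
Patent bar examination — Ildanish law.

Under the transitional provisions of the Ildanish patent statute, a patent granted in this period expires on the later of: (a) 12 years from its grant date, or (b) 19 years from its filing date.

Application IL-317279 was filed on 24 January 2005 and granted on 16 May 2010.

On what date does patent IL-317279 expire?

(a) grant + 12 years → 16 May 2022.
(b) filing + 19 years → 24 January 2024.
Later of the two: 24 January 2024.

January 24, 2024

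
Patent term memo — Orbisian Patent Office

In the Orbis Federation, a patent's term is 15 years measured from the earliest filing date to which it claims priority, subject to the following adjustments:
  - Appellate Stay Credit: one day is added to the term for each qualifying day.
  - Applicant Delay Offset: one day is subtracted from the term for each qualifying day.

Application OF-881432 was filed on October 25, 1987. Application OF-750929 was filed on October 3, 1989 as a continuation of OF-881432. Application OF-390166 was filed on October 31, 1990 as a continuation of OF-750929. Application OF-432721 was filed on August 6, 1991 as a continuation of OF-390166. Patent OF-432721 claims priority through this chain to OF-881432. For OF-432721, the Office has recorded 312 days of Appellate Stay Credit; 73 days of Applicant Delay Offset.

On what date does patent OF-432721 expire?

Earliest priority filing: 25 October 1987.
Base term: 25 October 1987 + 15 years → 25 October 2002.
Appellate Stay Credit: +312 days → 2 September 2003.
Applicant Delay Offset: −73 days → 21 June 2003.

2003-06-21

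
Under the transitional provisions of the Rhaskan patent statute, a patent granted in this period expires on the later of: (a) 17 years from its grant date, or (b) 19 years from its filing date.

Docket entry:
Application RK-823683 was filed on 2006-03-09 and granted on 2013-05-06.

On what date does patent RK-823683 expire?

(a) grant + 17 years → 6 May 2030.
(b) filing + 19 years → 9 March 2025.
Later of the two: 6 May 2030.

May 6, 2030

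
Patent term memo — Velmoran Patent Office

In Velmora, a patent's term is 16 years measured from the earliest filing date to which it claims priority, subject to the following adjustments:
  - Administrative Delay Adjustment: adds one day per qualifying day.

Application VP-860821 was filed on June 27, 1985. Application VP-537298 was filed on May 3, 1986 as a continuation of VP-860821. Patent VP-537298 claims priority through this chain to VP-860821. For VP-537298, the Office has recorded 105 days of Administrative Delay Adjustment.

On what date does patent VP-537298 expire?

October 10, 2001

Earliest priority filing: 27 June 1985.
Base term: 27 June 1985 + 16 years → 27 June 2001.
Administrative Delay Adjustment: +105 days → 10 October 2001.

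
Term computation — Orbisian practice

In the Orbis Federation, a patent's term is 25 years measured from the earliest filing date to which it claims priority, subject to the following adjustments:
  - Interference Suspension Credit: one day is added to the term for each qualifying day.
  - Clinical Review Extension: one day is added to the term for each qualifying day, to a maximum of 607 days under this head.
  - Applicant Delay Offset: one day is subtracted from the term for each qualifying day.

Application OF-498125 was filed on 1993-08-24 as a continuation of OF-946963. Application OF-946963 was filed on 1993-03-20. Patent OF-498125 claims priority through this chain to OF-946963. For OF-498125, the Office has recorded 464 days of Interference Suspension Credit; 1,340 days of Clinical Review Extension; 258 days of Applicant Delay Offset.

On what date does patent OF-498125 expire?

Earliest priority filing: 20 March 1993.
Base term: 20 March 1993 + 25 years → 20 March 2018.
Interference Suspension Credit: +464 days → 27 June 2019.
Clinical Review Extension: 1340 days claimed exceeds the 607-day cap, so +607 days → 23 February 2021.
Applicant Delay Offset: −258 days → 10 June 2020.

June 10, 2020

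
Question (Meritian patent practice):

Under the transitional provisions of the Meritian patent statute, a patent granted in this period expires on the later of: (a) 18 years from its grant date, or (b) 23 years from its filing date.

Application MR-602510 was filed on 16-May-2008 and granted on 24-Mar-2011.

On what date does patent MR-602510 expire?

May 16, 2031

(a) grant + 18 years → 24 March 2029.
(b) filing + 23 years → 16 May 2031.
Later of the two: 16 May 2031.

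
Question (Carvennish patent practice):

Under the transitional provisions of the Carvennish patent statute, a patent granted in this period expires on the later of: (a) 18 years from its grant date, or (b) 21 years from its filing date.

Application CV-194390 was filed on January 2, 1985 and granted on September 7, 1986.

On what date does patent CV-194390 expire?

(a) grant + 18 years → 7 September 2004.
(b) filing + 21 years → 2 January 2006.
Later of the two: 2 January 2006.

2006-01-02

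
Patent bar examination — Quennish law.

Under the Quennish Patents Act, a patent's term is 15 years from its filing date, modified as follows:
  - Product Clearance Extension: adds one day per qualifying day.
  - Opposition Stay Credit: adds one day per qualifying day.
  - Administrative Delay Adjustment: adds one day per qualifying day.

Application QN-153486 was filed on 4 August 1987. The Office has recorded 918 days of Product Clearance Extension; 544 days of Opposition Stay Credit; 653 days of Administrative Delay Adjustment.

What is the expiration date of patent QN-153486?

May 19, 2008

Base term: filing date + 15 years → 4 August 2002.
Product Clearance Extension: +918 days → 7 February 2005.
Opposition Stay Credit: +544 days → 5 August 2006.
Administrative Delay Adjustment: +653 days → 19 May 2008.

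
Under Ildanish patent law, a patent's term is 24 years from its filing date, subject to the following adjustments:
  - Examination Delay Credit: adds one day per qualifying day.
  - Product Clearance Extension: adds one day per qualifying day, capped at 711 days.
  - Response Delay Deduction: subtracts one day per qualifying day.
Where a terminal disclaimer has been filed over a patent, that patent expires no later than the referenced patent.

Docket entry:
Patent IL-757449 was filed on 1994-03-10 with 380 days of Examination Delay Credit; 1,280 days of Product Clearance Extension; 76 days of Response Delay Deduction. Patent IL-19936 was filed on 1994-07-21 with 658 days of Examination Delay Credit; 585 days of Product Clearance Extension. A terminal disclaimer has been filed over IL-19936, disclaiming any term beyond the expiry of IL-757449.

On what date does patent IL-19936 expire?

December 19, 2020

Natural term of IL-19936:
  Base: filing + 24 years → 21 July 2018.
  Examination Delay Credit: +658 days → 9 May 2020.
  Product Clearance Extension: 585 days (within the 711-day cap) → +585 days → 15 December 2021.
Expiry of referenced patent IL-757449:
  Base: filing + 24 years → 10 March 2018.
  Examination Delay Credit: +380 days → 25 March 2019.
  Product Clearance Extension: 1280 days claimed exceeds the 711-day cap, so +711 days → 5 March 2021.
  Response Delay Deduction: −76 days → 19 December 2020.
Terminal disclaimer: IL-19936 expires on the earlier of 15 December 2021 and 19 December 2020.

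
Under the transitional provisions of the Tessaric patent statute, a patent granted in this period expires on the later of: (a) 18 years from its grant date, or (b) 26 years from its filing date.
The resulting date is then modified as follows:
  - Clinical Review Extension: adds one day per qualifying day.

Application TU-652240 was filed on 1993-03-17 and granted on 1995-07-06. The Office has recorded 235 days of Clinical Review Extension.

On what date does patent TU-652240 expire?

(a) grant + 18 years → 6 July 2013.
(b) filing + 26 years → 17 March 2019.
Later of the two: 17 March 2019.
Clinical Review Extension: +235 days → 7 November 2019.

November 7, 2019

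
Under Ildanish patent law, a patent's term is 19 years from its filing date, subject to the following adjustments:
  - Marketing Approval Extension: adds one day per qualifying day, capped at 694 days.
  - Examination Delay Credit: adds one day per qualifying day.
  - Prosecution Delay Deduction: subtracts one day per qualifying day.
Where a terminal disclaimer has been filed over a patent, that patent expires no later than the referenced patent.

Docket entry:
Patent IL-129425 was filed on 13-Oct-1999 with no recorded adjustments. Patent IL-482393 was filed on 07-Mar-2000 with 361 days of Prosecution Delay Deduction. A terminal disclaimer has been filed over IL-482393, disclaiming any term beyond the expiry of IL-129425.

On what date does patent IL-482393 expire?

2018-03-11

Natural term of IL-482393:
  Base: filing + 19 years → 7 March 2019.
  Prosecution Delay Deduction: −361 days → 11 March 2018.
Expiry of referenced patent IL-129425:
  Base: filing + 19 years → 13 October 2018.
Terminal disclaimer: IL-482393 expires on the earlier of 11 March 2018 and 13 October 2018.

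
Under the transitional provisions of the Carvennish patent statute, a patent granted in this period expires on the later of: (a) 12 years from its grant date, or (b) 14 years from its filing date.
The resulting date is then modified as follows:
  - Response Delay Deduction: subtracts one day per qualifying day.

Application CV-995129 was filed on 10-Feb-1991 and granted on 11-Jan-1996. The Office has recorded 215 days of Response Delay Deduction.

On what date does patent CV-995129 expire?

(a) grant + 12 years → 11 January 2008.
(b) filing + 14 years → 10 February 2005.
Later of the two: 11 January 2008.
Response Delay Deduction: −215 days → 10 June 2007.

2007-06-10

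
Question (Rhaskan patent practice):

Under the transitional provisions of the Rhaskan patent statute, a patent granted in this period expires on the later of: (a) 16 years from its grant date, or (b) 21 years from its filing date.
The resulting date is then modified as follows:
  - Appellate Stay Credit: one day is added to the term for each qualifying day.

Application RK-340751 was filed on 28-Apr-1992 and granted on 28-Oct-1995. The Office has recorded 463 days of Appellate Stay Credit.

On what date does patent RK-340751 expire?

(a) grant + 16 years → 28 October 2011.
(b) filing + 21 years → 28 April 2013.
Later of the two: 28 April 2013.
Appellate Stay Credit: +463 days → 4 August 2014.

August 4, 2014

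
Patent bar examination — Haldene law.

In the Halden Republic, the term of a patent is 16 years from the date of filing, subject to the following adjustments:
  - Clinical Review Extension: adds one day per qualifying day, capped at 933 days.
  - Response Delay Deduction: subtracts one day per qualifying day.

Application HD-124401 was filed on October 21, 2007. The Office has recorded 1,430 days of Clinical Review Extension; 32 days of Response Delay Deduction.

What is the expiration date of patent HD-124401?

April 9, 2026

Base term: filing date + 16 years → 21 October 2023.
Clinical Review Extension: 1430 days claimed exceeds the 933-day cap, so +933 days → 11 May 2026.
Response Delay Deduction: −32 days → 9 April 2026.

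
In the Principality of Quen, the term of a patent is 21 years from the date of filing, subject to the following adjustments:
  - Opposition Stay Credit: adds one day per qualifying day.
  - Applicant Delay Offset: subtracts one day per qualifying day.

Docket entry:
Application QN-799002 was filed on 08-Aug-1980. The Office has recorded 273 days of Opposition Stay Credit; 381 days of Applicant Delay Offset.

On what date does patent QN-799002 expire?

2001-04-22

Base term: filing date + 21 years → 8 August 2001.
Opposition Stay Credit: +273 days → 8 May 2002.
Applicant Delay Offset: −381 days → 22 April 2001.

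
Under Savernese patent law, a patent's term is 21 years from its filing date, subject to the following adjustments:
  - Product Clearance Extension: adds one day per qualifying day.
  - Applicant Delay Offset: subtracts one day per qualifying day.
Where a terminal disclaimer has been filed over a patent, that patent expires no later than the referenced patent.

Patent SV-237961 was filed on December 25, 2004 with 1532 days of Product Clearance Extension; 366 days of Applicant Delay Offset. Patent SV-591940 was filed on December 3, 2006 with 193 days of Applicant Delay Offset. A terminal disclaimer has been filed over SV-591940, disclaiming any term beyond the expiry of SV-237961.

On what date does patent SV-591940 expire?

2027-05-24

Natural term of SV-591940:
  Base: filing + 21 years → 3 December 2027.
  Applicant Delay Offset: −193 days → 24 May 2027.
Expiry of referenced patent SV-237961:
  Base: filing + 21 years → 25 December 2025.
  Product Clearance Extension: +1532 days → 6 March 2030.
  Applicant Delay Offset: −366 days → 5 March 2029.
Terminal disclaimer: SV-591940 expires on the earlier of 24 May 2027 and 5 March 2029.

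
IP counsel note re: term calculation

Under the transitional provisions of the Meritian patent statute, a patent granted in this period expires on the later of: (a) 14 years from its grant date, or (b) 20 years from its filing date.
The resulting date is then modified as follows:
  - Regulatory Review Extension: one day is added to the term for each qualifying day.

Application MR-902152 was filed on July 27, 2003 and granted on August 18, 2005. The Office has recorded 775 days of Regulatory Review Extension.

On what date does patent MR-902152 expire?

(a) grant + 14 years → 18 August 2019.
(b) filing + 20 years → 27 July 2023.
Later of the two: 27 July 2023.
Regulatory Review Extension: +775 days → 9 September 2025.

2025-09-09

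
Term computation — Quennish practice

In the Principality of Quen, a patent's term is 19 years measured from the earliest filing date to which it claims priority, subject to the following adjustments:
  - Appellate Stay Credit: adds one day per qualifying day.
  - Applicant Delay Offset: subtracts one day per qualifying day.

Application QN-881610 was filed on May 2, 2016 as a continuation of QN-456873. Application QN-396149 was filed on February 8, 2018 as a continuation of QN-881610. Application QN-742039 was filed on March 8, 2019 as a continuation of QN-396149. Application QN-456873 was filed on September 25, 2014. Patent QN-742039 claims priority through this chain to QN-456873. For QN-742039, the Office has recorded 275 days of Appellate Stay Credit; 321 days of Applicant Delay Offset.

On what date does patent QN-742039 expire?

2033-08-10

Earliest priority filing: 25 September 2014.
Base term: 25 September 2014 + 19 years → 25 September 2033.
Appellate Stay Credit: +275 days → 27 June 2034.
Applicant Delay Offset: −321 days → 10 August 2033.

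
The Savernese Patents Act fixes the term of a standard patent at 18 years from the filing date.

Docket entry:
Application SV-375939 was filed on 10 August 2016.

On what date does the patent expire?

2034-08-10

Filing date + 18 years → 10 August 2034.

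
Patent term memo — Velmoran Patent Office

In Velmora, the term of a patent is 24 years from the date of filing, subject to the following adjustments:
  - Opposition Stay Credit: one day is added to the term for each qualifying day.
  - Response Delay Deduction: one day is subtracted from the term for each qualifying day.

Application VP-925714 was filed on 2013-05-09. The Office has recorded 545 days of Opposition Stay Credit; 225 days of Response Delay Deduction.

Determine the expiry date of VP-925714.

Base term: filing date + 24 years → 9 May 2037.
Opposition Stay Credit: +545 days → 5 November 2038.
Response Delay Deduction: −225 days → 25 March 2038.

March 25, 2038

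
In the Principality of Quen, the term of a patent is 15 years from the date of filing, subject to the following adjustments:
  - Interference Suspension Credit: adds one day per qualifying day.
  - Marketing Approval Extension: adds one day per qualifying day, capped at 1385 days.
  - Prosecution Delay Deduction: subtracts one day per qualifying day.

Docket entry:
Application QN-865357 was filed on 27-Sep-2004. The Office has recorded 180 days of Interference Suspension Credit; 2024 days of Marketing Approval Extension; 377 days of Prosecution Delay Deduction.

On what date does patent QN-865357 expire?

Base term: filing date + 15 years → 27 September 2019.
Interference Suspension Credit: +180 days → 25 March 2020.
Marketing Approval Extension: 2024 days claimed exceeds the 1385-day cap, so +1385 days → 9 January 2024.
Prosecution Delay Deduction: −377 days → 28 December 2022.

2022-12-28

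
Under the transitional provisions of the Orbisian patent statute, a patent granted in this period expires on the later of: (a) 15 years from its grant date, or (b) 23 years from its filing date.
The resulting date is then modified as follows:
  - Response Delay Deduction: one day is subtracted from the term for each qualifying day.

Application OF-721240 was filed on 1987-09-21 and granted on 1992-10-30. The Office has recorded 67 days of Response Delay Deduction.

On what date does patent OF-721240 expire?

(a) grant + 15 years → 30 October 2007.
(b) filing + 23 years → 21 September 2010.
Later of the two: 21 September 2010.
Response Delay Deduction: −67 days → 16 July 2010.

July 16, 2010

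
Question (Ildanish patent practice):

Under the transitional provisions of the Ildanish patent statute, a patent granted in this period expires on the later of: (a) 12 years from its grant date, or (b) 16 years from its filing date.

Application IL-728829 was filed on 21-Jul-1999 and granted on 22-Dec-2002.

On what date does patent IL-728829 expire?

July 21, 2015

(a) grant + 12 years → 22 December 2014.
(b) filing + 16 years → 21 July 2015.
Later of the two: 21 July 2015.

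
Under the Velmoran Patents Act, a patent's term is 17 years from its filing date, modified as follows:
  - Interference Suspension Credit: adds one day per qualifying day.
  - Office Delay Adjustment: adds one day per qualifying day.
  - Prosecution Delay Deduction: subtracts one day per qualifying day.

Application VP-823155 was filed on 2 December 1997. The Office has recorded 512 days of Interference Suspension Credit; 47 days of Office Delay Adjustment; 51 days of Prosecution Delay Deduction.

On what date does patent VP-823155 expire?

2016-04-23

Base term: filing date + 17 years → 2 December 2014.
Interference Suspension Credit: +512 days → 27 April 2016.
Office Delay Adjustment: +47 days → 13 June 2016.
Prosecution Delay Deduction: −51 days → 23 April 2016.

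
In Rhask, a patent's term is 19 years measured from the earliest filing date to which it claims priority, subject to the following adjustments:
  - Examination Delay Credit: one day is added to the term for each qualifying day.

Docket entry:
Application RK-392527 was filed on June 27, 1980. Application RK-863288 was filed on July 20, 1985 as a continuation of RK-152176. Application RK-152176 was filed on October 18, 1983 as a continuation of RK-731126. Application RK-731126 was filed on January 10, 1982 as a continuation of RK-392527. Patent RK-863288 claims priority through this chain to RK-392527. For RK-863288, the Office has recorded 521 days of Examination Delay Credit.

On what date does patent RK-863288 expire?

2000-11-29

Earliest priority filing: 27 June 1980.
Base term: 27 June 1980 + 19 years → 27 June 1999.
Examination Delay Credit: +521 days → 29 November 2000.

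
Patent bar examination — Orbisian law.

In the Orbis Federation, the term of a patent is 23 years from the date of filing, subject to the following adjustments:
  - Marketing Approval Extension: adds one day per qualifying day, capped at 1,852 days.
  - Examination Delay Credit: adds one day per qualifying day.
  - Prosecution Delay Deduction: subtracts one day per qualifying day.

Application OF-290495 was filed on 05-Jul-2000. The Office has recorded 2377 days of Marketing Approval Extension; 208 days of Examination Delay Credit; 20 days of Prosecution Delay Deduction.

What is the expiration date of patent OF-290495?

Base term: filing date + 23 years → 5 July 2023.
Marketing Approval Extension: 2377 days claimed exceeds the 1852-day cap, so +1852 days → 30 July 2028.
Examination Delay Credit: +208 days → 23 February 2029.
Prosecution Delay Deduction: −20 days → 3 February 2029.

2029-02-03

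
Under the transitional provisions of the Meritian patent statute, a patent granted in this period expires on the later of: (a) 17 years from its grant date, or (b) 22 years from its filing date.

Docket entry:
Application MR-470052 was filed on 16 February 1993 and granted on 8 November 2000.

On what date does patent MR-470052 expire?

November 8, 2017

(a) grant + 17 years → 8 November 2017.
(b) filing + 22 years → 16 February 2015.
Later of the two: 8 November 2017.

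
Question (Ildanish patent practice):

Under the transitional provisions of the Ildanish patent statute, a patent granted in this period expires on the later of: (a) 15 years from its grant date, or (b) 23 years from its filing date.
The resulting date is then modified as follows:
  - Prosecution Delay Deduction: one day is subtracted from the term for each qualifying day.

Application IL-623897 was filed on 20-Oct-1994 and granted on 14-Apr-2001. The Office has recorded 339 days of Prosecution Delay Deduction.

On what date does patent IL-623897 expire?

(a) grant + 15 years → 14 April 2016.
(b) filing + 23 years → 20 October 2017.
Later of the two: 20 October 2017.
Prosecution Delay Deduction: −339 days → 15 November 2016.

November 15, 2016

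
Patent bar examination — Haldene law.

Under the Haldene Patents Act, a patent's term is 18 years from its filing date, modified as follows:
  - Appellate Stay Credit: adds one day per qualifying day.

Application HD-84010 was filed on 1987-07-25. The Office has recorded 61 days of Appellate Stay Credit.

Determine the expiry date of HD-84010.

Base term: filing date + 18 years → 25 July 2005.
Appellate Stay Credit: +61 days → 24 September 2005.

September 24, 2005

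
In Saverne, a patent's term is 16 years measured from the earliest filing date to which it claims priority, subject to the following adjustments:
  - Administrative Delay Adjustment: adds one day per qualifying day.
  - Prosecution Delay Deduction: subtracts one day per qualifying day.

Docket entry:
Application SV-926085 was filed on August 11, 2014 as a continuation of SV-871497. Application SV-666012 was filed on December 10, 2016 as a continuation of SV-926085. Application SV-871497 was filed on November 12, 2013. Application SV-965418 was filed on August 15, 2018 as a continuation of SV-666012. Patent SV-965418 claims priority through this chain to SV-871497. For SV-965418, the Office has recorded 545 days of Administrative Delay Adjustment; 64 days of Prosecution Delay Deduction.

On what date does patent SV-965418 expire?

Earliest priority filing: 12 November 2013.
Base term: 12 November 2013 + 16 years → 12 November 2029.
Administrative Delay Adjustment: +545 days → 11 May 2031.
Prosecution Delay Deduction: −64 days → 8 March 2031.

March 8, 2031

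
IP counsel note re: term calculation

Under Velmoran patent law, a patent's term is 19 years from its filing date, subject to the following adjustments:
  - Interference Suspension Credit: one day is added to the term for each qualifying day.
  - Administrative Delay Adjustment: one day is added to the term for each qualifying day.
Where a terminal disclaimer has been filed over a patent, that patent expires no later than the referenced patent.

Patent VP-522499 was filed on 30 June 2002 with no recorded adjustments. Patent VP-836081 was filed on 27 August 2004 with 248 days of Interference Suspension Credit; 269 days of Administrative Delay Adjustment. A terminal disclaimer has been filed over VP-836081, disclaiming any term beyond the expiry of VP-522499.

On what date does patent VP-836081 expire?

Natural term of VP-836081:
  Base: filing + 19 years → 27 August 2023.
  Interference Suspension Credit: +248 days → 1 May 2024.
  Administrative Delay Adjustment: +269 days → 25 January 2025.
Expiry of referenced patent VP-522499:
  Base: filing + 19 years → 30 June 2021.
Terminal disclaimer: VP-836081 expires on the earlier of 25 January 2025 and 30 June 2021.

2021-06-30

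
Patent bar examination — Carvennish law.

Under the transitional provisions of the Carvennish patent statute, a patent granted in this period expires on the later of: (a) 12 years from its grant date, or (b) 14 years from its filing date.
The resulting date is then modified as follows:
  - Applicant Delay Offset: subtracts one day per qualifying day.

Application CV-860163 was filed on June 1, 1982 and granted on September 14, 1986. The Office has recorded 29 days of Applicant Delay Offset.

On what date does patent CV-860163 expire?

(a) grant + 12 years → 14 September 1998.
(b) filing + 14 years → 1 June 1996.
Later of the two: 14 September 1998.
Applicant Delay Offset: −29 days → 16 August 1998.

1998-08-16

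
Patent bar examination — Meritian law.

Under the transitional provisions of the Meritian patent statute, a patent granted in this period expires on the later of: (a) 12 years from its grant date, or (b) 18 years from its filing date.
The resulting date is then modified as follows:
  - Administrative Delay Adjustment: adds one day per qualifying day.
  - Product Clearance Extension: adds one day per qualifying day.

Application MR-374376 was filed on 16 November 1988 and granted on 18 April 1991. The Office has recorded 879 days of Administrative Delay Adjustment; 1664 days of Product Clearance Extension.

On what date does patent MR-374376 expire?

(a) grant + 12 years → 18 April 2003.
(b) filing + 18 years → 16 November 2006.
Later of the two: 16 November 2006.
Administrative Delay Adjustment: +879 days → 13 April 2009.
Product Clearance Extension: +1664 days → 2 November 2013.

2013-11-02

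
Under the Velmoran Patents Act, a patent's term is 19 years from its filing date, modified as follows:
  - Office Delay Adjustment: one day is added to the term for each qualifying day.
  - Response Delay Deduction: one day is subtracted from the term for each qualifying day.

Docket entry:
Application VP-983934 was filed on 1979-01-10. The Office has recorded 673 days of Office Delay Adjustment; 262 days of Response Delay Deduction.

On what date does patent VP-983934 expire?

Base term: filing date + 19 years → 10 January 1998.
Office Delay Adjustment: +673 days → 14 November 1999.
Response Delay Deduction: −262 days → 25 February 1999.

February 25, 1999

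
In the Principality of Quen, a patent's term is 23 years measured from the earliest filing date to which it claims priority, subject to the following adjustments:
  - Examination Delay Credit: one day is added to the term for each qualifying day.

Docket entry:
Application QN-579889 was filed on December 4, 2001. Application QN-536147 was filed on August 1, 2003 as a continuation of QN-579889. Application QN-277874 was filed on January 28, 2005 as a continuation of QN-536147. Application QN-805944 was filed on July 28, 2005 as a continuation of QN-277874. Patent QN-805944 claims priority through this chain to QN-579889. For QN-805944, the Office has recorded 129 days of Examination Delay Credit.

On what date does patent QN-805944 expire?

April 12, 2025

Earliest priority filing: 4 December 2001.
Base term: 4 December 2001 + 23 years → 4 December 2024.
Examination Delay Credit: +129 days → 12 April 2025.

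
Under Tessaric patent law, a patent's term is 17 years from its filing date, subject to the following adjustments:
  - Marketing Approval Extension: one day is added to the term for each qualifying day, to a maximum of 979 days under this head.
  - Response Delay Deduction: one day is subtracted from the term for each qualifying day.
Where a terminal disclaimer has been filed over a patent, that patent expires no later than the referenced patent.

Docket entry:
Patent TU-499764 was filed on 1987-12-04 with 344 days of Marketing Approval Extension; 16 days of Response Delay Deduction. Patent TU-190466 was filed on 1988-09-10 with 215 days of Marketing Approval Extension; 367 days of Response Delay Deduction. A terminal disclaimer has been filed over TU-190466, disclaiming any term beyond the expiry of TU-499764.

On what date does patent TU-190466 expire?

Natural term of TU-190466:
  Base: filing + 17 years → 10 September 2005.
  Marketing Approval Extension: 215 days (within the 979-day cap) → +215 days → 13 April 2006.
  Response Delay Deduction: −367 days → 11 April 2005.
Expiry of referenced patent TU-499764:
  Base: filing + 17 years → 4 December 2004.
  Marketing Approval Extension: 344 days (within the 979-day cap) → +344 days → 13 November 2005.
  Response Delay Deduction: −16 days → 28 October 2005.
Terminal disclaimer: TU-190466 expires on the earlier of 11 April 2005 and 28 October 2005.

2005-04-11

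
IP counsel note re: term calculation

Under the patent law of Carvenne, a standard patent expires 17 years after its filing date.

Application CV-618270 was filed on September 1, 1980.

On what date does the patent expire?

Filing date + 17 years → 1 September 1997.

1997-09-01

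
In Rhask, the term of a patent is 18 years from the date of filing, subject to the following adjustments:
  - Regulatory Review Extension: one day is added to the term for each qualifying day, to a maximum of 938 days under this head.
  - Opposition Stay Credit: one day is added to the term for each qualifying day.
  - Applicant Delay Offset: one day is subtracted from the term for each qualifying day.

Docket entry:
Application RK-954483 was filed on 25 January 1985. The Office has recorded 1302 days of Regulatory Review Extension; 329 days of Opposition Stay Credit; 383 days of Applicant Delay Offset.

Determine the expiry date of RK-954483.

Base term: filing date + 18 years → 25 January 2003.
Regulatory Review Extension: 1302 days claimed exceeds the 938-day cap, so +938 days → 20 August 2005.
Opposition Stay Credit: +329 days → 15 July 2006.
Applicant Delay Offset: −383 days → 27 June 2005.

2005-06-27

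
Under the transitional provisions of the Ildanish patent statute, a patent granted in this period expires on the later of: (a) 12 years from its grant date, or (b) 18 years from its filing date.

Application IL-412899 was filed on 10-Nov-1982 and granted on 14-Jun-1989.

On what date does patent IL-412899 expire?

2001-06-14

(a) grant + 12 years → 14 June 2001.
(b) filing + 18 years → 10 November 2000.
Later of the two: 14 June 2001.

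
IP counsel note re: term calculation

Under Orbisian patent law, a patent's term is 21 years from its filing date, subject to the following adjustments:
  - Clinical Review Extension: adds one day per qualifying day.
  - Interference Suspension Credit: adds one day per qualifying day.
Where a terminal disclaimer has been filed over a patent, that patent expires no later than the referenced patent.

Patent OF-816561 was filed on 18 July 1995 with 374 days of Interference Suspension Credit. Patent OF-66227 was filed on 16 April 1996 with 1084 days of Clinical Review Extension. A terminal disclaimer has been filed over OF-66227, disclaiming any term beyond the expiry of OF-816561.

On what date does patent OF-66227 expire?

July 27, 2017

Natural term of OF-66227:
  Base: filing + 21 years → 16 April 2017.
  Clinical Review Extension: +1084 days → 4 April 2020.
Expiry of referenced patent OF-816561:
  Base: filing + 21 years → 18 July 2016.
  Interference Suspension Credit: +374 days → 27 July 2017.
Terminal disclaimer: OF-66227 expires on the earlier of 4 April 2020 and 27 July 2017.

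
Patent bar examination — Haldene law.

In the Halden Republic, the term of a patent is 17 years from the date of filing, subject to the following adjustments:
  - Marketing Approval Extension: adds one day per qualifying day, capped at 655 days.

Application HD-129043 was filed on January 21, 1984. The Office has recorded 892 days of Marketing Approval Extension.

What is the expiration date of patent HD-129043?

Base term: filing date + 17 years → 21 January 2001.
Marketing Approval Extension: 892 days claimed exceeds the 655-day cap, so +655 days → 7 November 2002.

November 7, 2002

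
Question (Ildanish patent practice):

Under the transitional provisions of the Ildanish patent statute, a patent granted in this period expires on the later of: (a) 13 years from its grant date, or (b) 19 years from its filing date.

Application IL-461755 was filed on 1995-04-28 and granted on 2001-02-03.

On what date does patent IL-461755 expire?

(a) grant + 13 years → 3 February 2014.
(b) filing + 19 years → 28 April 2014.
Later of the two: 28 April 2014.

2014-04-28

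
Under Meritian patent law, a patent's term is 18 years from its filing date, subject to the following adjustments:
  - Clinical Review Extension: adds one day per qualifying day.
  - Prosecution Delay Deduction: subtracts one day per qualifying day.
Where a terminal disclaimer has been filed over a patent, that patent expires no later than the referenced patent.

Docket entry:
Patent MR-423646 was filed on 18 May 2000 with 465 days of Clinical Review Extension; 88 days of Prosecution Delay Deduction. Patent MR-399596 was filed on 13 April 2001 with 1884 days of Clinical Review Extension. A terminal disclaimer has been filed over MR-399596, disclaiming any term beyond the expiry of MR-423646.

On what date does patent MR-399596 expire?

2019-05-30

Natural term of MR-399596:
  Base: filing + 18 years → 13 April 2019.
  Clinical Review Extension: +1884 days → 9 June 2024.
Expiry of referenced patent MR-423646:
  Base: filing + 18 years → 18 May 2018.
  Clinical Review Extension: +465 days → 26 August 2019.
  Prosecution Delay Deduction: −88 days → 30 May 2019.
Terminal disclaimer: MR-399596 expires on the earlier of 9 June 2024 and 30 May 2019.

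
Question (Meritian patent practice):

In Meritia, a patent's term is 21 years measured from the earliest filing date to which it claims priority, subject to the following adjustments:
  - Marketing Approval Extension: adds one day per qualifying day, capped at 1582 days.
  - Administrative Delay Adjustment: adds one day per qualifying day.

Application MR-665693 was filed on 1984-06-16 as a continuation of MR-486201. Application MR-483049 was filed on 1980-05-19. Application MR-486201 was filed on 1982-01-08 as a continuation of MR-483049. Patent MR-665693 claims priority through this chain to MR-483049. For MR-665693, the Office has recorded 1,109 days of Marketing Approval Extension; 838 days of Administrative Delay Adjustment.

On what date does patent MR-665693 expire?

Earliest priority filing: 19 May 1980.
Base term: 19 May 1980 + 21 years → 19 May 2001.
Marketing Approval Extension: 1109 days (within the 1582-day cap) → +1109 days → 1 June 2004.
Administrative Delay Adjustment: +838 days → 17 September 2006.

2006-09-17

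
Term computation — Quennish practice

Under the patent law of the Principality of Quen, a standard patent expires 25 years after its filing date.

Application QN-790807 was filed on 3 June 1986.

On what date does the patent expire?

Filing date + 25 years → 3 June 2011.

2011-06-03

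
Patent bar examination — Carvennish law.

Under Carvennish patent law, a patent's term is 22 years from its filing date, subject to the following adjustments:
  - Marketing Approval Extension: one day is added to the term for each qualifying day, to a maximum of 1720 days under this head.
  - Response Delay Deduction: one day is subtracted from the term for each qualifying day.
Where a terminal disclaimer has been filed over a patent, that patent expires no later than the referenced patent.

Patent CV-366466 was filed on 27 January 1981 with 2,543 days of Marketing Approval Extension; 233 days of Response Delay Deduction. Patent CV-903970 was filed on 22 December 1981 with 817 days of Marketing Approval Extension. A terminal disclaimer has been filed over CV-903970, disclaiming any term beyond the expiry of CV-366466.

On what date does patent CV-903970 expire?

2006-03-18

Natural term of CV-903970:
  Base: filing + 22 years → 22 December 2003.
  Marketing Approval Extension: 817 days (within the 1720-day cap) → +817 days → 18 March 2006.
Expiry of referenced patent CV-366466:
  Base: filing + 22 years → 27 January 2003.
  Marketing Approval Extension: 2543 days claimed exceeds the 1720-day cap, so +1720 days → 13 October 2007.
  Response Delay Deduction: −233 days → 22 February 2007.
Terminal disclaimer: CV-903970 expires on the earlier of 18 March 2006 and 22 February 2007.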